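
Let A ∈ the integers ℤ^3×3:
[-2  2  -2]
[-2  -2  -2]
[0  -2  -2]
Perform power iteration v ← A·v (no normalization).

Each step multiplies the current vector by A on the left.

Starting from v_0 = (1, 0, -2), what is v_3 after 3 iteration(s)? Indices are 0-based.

v_3 = (8, 72, 56)

v_0 = (1, 0, -2).
v_1 = A·v_0 = (2, 2, 4).
v_2 = A·v_1 = (-8, -16, -12).
v_3 = A·v_2 = (8, 72, 56).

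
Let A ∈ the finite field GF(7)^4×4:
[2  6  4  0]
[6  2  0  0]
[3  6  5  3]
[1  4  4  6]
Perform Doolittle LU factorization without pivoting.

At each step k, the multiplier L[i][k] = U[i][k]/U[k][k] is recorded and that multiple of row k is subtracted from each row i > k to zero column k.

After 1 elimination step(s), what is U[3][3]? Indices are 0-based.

U[3][3] = 6

[col 0] pivot 2
  R1 -= 3*R0 → (0, 5, 2, 0)  (L[1][0] := 3)
  R2 -= 5*R0 → (0, 4, 6, 3)  (L[2][0] := 5)
  R3 -= 4*R0 → (0, 1, 2, 6)  (L[3][0] := 4)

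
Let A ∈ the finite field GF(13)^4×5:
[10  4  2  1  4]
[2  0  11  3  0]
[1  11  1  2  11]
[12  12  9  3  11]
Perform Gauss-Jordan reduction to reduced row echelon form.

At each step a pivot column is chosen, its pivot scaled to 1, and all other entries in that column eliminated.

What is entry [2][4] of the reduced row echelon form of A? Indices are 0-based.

step 1: normalize row 0 (÷10) = (1, 3, 8, 4, 3)
  row 1: subtract 2×row0 = (0, 7, 8, 8, 7)
  row 2: subtract 1×row0 = (0, 8, 6, 11, 8)
  row 3: subtract 12×row0 = (0, 2, 4, 7, 1)
step 2: normalize row 1 (÷7) = (0, 1, 3, 3, 1)
  row 0: subtract 3×row1 = (1, 0, 12, 8, 0)
  row 2: subtract 8×row1 = (0, 0, 8, 0, 0)
  row 3: subtract 2×row1 = (0, 0, 11, 1, 12)
step 3: normalize row 2 (÷8) = (0, 0, 1, 0, 0)
  row 0: subtract 12×row2 = (1, 0, 0, 8, 0)
  row 1: subtract 3×row2 = (0, 1, 0, 3, 1)
  row 3: subtract 11×row2 = (0, 0, 0, 1, 12)
step 4: normalize row 3 (÷1) = (0, 0, 0, 1, 12)
  row 0: subtract 8×row3 = (1, 0, 0, 0, 8)
  row 1: subtract 3×row3 = (0, 1, 0, 0, 4)

M[2][4] = 0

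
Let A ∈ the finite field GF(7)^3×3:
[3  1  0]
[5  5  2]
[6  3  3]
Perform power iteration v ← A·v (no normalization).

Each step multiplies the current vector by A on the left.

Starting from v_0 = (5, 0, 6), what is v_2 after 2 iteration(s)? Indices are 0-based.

v_0 = (5, 0, 6).
v_1 = A·v_0 = (1, 2, 6).
v_2 = A·v_1 = (5, 6, 2).

v_2 = (5, 6, 2)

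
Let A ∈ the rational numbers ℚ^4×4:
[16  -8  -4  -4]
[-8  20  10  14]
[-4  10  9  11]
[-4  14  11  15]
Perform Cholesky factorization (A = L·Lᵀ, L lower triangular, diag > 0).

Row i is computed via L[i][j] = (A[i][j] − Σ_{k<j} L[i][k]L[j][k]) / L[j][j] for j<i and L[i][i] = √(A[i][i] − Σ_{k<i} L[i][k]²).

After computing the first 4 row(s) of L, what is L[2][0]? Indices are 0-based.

L[2][0] = -1

Step 1: L[0][0] = √(16) = 4.
  L[1][0] = (-8) / L[0][0] = -2.
Step 2: L[1][1] = √(16) = 4.
  L[2][0] = (-4) / L[0][0] = -1.
  L[2][1] = (8) / L[1][1] = 2.
Step 3: L[2][2] = √(4) = 2.
  L[3][0] = (-4) / L[0][0] = -1.
  L[3][1] = (12) / L[1][1] = 3.
  L[3][2] = (4) / L[2][2] = 2.
Step 4: L[3][3] = √(1) = 1.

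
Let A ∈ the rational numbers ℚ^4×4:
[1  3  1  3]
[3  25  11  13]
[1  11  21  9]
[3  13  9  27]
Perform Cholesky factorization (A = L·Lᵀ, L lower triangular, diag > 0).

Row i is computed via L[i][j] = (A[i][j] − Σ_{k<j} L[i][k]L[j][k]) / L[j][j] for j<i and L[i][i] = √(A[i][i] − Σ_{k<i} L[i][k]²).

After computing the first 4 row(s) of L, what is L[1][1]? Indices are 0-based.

Step 1: L[0][0] = √(1) = 1.
  L[1][0] = (3) / L[0][0] = 3.
Step 2: L[1][1] = √(16) = 4.
  L[2][0] = (1) / L[0][0] = 1.
  L[2][1] = (8) / L[1][1] = 2.
Step 3: L[2][2] = √(16) = 4.
  L[3][0] = (3) / L[0][0] = 3.
  L[3][1] = (4) / L[1][1] = 1.
  L[3][2] = (4) / L[2][2] = 1.
Step 4: L[3][3] = √(16) = 4.

L[1][1] = 4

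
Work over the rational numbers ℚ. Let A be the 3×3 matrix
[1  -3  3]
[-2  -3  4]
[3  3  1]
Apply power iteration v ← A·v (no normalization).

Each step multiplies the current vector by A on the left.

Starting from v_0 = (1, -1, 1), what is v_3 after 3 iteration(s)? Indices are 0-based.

v_0 = (1, -1, 1).
v_1 = A·v_0 = (7, 5, 1).
v_2 = A·v_1 = (-5, -25, 37).
v_3 = A·v_2 = (181, 233, -53).

v_3 = (181, 233, -53)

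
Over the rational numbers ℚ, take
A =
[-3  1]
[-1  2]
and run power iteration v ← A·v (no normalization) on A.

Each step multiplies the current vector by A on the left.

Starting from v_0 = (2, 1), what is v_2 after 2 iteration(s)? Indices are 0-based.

v_2 = (15, 5)

v_0 = (2, 1).
v_1 = A·v_0 = (-5, 0).
v_2 = A·v_1 = (15, 5).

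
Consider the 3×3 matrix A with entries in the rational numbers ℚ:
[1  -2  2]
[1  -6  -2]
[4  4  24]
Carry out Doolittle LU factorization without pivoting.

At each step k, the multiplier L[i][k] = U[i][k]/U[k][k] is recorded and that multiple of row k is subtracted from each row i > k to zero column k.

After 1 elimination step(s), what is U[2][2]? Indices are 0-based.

U[2][2] = 16

k=0: U[0][0]=1
  eliminate (1,0): mult=1, new row 1: (0, -4, -4); set L[1][0]=1
  eliminate (2,0): mult=4, new row 2: (0, 12, 16); set L[2][0]=4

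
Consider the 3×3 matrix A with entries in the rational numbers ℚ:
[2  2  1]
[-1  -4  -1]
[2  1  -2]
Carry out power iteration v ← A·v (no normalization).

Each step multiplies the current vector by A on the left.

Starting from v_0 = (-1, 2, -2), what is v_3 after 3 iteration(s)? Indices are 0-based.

v_0 = (-1, 2, -2).
v_1 = A·v_0 = (0, -5, 4).
v_2 = A·v_1 = (-6, 16, -13).
v_3 = A·v_2 = (7, -45, 30).

v_3 = (7, -45, 30)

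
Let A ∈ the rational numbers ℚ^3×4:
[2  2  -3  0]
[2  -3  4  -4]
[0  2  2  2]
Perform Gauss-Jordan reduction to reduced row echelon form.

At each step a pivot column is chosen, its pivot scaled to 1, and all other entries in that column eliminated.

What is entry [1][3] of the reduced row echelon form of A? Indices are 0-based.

[1] R0 /= 2  ⇒  (1, 1, -3/2, 0)
     R1 -= 2·R0  ⇒  (0, -5, 7, -4)
[2] R1 /= -5  ⇒  (0, 1, -7/5, 4/5)
     R0 -= 1·R1  ⇒  (1, 0, -1/10, -4/5)
     R2 -= 2·R1  ⇒  (0, 0, 24/5, 2/5)
[3] R2 /= 24/5  ⇒  (0, 0, 1, 1/12)
     R0 -= -1/10·R2  ⇒  (1, 0, 0, -19/24)
     R1 -= -7/5·R2  ⇒  (0, 1, 0, 11/12)

M[1][3] = 11/12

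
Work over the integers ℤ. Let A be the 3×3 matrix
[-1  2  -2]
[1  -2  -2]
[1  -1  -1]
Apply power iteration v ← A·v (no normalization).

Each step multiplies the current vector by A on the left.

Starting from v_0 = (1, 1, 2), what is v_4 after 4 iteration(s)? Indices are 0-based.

v_0 = (1, 1, 2).
v_1 = A·v_0 = (-3, -5, -2).
v_2 = A·v_1 = (-3, 11, 4).
v_3 = A·v_2 = (17, -33, -18).
v_4 = A·v_3 = (-47, 119, 68).

v_4 = (-47, 119, 68)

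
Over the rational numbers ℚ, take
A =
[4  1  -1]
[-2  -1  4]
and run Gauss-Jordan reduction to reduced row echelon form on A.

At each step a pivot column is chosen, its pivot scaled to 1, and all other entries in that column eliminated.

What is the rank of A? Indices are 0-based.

[1] R0 /= 4  ⇒  (1, 1/4, -1/4)
     R1 -= -2·R0  ⇒  (0, -1/2, 7/2)
[2] R1 /= -1/2  ⇒  (0, 1, -7)
     R0 -= 1/4·R1  ⇒  (1, 0, 3/2)

rank = 2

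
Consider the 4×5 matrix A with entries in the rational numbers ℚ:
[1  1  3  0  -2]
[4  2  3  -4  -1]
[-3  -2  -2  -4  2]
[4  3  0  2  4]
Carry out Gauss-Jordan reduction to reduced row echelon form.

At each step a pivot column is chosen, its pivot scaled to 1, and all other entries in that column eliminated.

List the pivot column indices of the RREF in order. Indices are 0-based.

step 1: normalize row 0 (÷1) = (1, 1, 3, 0, -2)
  row 1: subtract 4×row0 = (0, -2, -9, -4, 7)
  row 2: subtract -3×row0 = (0, 1, 7, -4, -4)
  row 3: subtract 4×row0 = (0, -1, -12, 2, 12)
step 2: normalize row 1 (÷-2) = (0, 1, 9/2, 2, -7/2)
  row 0: subtract 1×row1 = (1, 0, -3/2, -2, 3/2)
  row 2: subtract 1×row1 = (0, 0, 5/2, -6, -1/2)
  row 3: subtract -1×row1 = (0, 0, -15/2, 4, 17/2)
step 3: normalize row 2 (÷5/2) = (0, 0, 1, -12/5, -1/5)
  row 0: subtract -3/2×row2 = (1, 0, 0, -28/5, 6/5)
  row 1: subtract 9/2×row2 = (0, 1, 0, 64/5, -13/5)
  row 3: subtract -15/2×row2 = (0, 0, 0, -14, 7)
step 4: normalize row 3 (÷-14) = (0, 0, 0, 1, -1/2)
  row 0: subtract -28/5×row3 = (1, 0, 0, 0, -8/5)
  row 1: subtract 64/5×row3 = (0, 1, 0, 0, 19/5)
  row 2: subtract -12/5×row3 = (0, 0, 1, 0, -7/5)

pivot columns: 0, 1, 2, 3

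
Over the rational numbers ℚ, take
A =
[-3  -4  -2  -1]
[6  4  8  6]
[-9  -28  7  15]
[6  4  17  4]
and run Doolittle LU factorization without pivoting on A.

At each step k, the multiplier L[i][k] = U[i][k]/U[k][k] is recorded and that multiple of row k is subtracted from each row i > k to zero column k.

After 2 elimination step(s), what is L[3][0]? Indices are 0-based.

L[3][0] = -2

[col 0] pivot -3
  R1 -= -2*R0 → (0, -4, 4, 4)  (L[1][0] := -2)
  R2 -= 3*R0 → (0, -16, 13, 18)  (L[2][0] := 3)
  R3 -= -2*R0 → (0, -4, 13, 2)  (L[3][0] := -2)
[col 1] pivot -4
  R2 -= 4*R1 → (0, 0, -3, 2)  (L[2][1] := 4)
  R3 -= 1*R1 → (0, 0, 9, -2)  (L[3][1] := 1)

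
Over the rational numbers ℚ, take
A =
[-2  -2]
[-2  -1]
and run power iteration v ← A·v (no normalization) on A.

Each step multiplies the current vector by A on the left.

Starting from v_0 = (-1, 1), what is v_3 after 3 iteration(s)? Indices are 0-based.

v_0 = (-1, 1).
v_1 = A·v_0 = (0, 1).
v_2 = A·v_1 = (-2, -1).
v_3 = A·v_2 = (6, 5).

v_3 = (6, 5)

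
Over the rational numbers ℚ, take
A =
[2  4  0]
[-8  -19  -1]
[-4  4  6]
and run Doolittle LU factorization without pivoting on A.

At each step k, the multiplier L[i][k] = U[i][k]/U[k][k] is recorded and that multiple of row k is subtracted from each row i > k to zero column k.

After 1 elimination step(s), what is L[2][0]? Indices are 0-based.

L[2][0] = -2

Step 1: pivot at (0,0) is 2.
  row1 ← row1 − (-4)·row0  ⇒  L[1][0]=-4, U row1=(0, -3, -1)
  row2 ← row2 − (-2)·row0  ⇒  L[2][0]=-2, U row2=(0, 12, 6)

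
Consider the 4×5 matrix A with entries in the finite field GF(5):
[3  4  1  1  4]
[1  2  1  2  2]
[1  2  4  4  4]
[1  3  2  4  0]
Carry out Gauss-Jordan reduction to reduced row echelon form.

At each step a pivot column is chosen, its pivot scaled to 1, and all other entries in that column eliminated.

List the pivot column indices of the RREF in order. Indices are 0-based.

pivot(0,0)=3: scale R0 → (1, 3, 2, 2, 3)
  clear (1,0): R1 −= (1)R0 → (0, 4, 4, 0, 4)
  clear (2,0): R2 −= (1)R0 → (0, 4, 2, 2, 1)
  clear (3,0): R3 −= (1)R0 → (0, 0, 0, 2, 2)
pivot(1,1)=4: scale R1 → (0, 1, 1, 0, 1)
  clear (0,1): R0 −= (3)R1 → (1, 0, 4, 2, 0)
  clear (2,1): R2 −= (4)R1 → (0, 0, 3, 2, 2)
pivot(2,2)=3: scale R2 → (0, 0, 1, 4, 4)
  clear (0,2): R0 −= (4)R2 → (1, 0, 0, 1, 4)
  clear (1,2): R1 −= (1)R2 → (0, 1, 0, 1, 2)
pivot(3,3)=2: scale R3 → (0, 0, 0, 1, 1)
  clear (0,3): R0 −= (1)R3 → (1, 0, 0, 0, 3)
  clear (1,3): R1 −= (1)R3 → (0, 1, 0, 0, 1)
  clear (2,3): R2 −= (4)R3 → (0, 0, 1, 0, 0)

pivot columns: 0, 1, 2, 3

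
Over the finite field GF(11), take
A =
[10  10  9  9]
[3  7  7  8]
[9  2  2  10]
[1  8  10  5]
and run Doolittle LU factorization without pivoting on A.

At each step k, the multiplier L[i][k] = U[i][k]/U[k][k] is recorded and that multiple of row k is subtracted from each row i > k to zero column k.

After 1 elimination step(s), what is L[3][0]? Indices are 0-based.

[col 0] pivot 10
  R1 -= 8*R0 → (0, 4, 1, 2)  (L[1][0] := 8)
  R2 -= 2*R0 → (0, 4, 6, 3)  (L[2][0] := 2)
  R3 -= 10*R0 → (0, 7, 8, 3)  (L[3][0] := 10)

L[3][0] = 10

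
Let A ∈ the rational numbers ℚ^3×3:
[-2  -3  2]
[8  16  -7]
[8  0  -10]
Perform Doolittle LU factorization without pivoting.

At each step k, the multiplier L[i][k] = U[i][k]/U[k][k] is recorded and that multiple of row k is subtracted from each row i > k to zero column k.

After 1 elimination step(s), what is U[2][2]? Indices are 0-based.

U[2][2] = -2

Step 1: pivot at (0,0) is -2.
  row1 ← row1 − (-4)·row0  ⇒  L[1][0]=-4, U row1=(0, 4, 1)
  row2 ← row2 − (-4)·row0  ⇒  L[2][0]=-4, U row2=(0, -12, -2)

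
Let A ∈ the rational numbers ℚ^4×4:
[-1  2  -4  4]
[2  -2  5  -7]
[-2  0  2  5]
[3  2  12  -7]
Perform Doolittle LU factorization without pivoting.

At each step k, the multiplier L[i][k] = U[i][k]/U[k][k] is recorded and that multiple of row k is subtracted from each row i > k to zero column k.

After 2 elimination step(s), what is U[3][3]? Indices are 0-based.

Step 1: pivot at (0,0) is -1.
  row1 ← row1 − (-2)·row0  ⇒  L[1][0]=-2, U row1=(0, 2, -3, 1)
  row2 ← row2 − (2)·row0  ⇒  L[2][0]=2, U row2=(0, -4, 10, -3)
  row3 ← row3 − (-3)·row0  ⇒  L[3][0]=-3, U row3=(0, 8, 0, 5)
Step 2: pivot at (1,1) is 2.
  row2 ← row2 − (-2)·row1  ⇒  L[2][1]=-2, U row2=(0, 0, 4, -1)
  row3 ← row3 − (4)·row1  ⇒  L[3][1]=4, U row3=(0, 0, 12, 1)

U[3][3] = 1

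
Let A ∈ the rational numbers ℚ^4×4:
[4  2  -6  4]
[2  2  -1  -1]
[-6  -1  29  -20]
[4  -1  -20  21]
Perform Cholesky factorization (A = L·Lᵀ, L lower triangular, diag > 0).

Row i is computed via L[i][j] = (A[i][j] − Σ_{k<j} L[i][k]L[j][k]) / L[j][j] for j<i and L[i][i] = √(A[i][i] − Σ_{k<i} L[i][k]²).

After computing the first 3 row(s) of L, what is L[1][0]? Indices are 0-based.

Step 1: L[0][0] = √(4) = 2.
  L[1][0] = (2) / L[0][0] = 1.
Step 2: L[1][1] = √(1) = 1.
  L[2][0] = (-6) / L[0][0] = -3.
  L[2][1] = (2) / L[1][1] = 2.
Step 3: L[2][2] = √(16) = 4.

L[1][0] = 1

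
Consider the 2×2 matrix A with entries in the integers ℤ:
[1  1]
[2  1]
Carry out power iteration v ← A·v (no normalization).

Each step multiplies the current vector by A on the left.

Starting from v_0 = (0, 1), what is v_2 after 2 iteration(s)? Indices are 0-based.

v_2 = (2, 3)

v_0 = (0, 1).
v_1 = A·v_0 = (1, 1).
v_2 = A·v_1 = (2, 3).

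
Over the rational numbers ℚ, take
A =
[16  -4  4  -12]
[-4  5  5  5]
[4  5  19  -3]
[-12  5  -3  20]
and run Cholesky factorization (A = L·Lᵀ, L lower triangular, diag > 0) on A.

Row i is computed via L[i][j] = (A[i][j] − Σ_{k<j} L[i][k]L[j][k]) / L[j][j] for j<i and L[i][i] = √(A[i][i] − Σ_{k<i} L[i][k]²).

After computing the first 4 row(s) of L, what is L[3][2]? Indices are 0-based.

L[3][2] = -1

Step 1: L[0][0] = √(16) = 4.
  L[1][0] = (-4) / L[0][0] = -1.
Step 2: L[1][1] = √(4) = 2.
  L[2][0] = (4) / L[0][0] = 1.
  L[2][1] = (6) / L[1][1] = 3.
Step 3: L[2][2] = √(9) = 3.
  L[3][0] = (-12) / L[0][0] = -3.
  L[3][1] = (2) / L[1][1] = 1.
  L[3][2] = (-3) / L[2][2] = -1.
Step 4: L[3][3] = √(9) = 3.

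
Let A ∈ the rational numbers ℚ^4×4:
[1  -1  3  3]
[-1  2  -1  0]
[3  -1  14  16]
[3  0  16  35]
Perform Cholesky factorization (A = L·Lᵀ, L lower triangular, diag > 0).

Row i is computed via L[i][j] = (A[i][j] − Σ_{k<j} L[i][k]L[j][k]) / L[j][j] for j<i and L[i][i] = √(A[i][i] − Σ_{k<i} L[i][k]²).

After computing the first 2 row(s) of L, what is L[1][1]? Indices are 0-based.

Step 1: L[0][0] = √(1) = 1.
  L[1][0] = (-1) / L[0][0] = -1.
Step 2: L[1][1] = √(1) = 1.

L[1][1] = 1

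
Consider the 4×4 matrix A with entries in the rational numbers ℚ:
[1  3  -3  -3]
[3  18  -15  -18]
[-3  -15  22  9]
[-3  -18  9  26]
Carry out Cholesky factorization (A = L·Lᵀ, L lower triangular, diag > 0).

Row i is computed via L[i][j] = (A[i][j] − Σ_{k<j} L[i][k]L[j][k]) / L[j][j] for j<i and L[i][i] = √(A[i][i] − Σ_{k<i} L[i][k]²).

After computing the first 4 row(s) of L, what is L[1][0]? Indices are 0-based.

L[1][0] = 3

Step 1: L[0][0] = √(1) = 1.
  L[1][0] = (3) / L[0][0] = 3.
Step 2: L[1][1] = √(9) = 3.
  L[2][0] = (-3) / L[0][0] = -3.
  L[2][1] = (-6) / L[1][1] = -2.
Step 3: L[2][2] = √(9) = 3.
  L[3][0] = (-3) / L[0][0] = -3.
  L[3][1] = (-9) / L[1][1] = -3.
  L[3][2] = (-6) / L[2][2] = -2.
Step 4: L[3][3] = √(4) = 2.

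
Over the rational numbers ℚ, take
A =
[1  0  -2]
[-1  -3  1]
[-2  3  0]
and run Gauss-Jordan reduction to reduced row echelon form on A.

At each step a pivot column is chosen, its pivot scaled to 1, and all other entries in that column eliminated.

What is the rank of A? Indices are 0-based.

rank = 3

[1] R0 /= 1  ⇒  (1, 0, -2)
     R1 -= -1·R0  ⇒  (0, -3, -1)
     R2 -= -2·R0  ⇒  (0, 3, -4)
[2] R1 /= -3  ⇒  (0, 1, 1/3)
     R2 -= 3·R1  ⇒  (0, 0, -5)
[3] R2 /= -5  ⇒  (0, 0, 1)
     R0 -= -2·R2  ⇒  (1, 0, 0)
     R1 -= 1/3·R2  ⇒  (0, 1, 0)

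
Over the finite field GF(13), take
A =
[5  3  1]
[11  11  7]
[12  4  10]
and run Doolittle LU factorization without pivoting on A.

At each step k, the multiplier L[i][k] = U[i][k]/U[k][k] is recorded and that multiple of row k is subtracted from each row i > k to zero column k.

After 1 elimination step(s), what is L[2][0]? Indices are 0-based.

[col 0] pivot 5
  R1 -= 10*R0 → (0, 7, 10)  (L[1][0] := 10)
  R2 -= 5*R0 → (0, 2, 5)  (L[2][0] := 5)

L[2][0] = 5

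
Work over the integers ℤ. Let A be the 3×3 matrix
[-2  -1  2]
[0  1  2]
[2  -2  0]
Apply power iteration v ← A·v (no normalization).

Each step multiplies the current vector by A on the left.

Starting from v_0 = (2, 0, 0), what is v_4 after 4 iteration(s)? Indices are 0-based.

v_4 = (152, 24, -96)

v_0 = (2, 0, 0).
v_1 = A·v_0 = (-4, 0, 4).
v_2 = A·v_1 = (16, 8, -8).
v_3 = A·v_2 = (-56, -8, 16).
v_4 = A·v_3 = (152, 24, -96).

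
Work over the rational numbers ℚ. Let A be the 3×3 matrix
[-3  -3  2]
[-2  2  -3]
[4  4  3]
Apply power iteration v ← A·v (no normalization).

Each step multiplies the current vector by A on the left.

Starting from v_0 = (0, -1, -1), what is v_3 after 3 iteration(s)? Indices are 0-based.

v_0 = (0, -1, -1).
v_1 = A·v_0 = (1, 1, -7).
v_2 = A·v_1 = (-20, 21, -13).
v_3 = A·v_2 = (-29, 121, -35).

v_3 = (-29, 121, -35)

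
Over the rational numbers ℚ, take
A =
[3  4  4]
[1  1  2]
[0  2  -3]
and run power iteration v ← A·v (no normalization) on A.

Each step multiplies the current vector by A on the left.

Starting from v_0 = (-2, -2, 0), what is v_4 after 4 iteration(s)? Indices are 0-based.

v_4 = (-1554, -530, 8)

v_0 = (-2, -2, 0).
v_1 = A·v_0 = (-14, -4, -4).
v_2 = A·v_1 = (-74, -26, 4).
v_3 = A·v_2 = (-310, -92, -64).
v_4 = A·v_3 = (-1554, -530, 8).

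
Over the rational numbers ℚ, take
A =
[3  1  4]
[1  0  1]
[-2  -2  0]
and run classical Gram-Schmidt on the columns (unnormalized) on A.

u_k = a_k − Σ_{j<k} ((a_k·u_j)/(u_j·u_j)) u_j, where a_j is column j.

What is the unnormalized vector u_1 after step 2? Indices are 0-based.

u_1 = (-1/2, -1/2, -1)

Step 1: u_0 = a_0 = (3, 1, -2).
Step 2: u_1 = a_1 − (1/2)·u_0 = (-1/2, -1/2, -1).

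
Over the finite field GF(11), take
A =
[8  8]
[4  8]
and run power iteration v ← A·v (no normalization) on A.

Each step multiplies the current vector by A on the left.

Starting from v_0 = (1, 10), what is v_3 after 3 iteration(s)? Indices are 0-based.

v_3 = (5, 1)

v_0 = (1, 10).
v_1 = A·v_0 = (0, 7).
v_2 = A·v_1 = (1, 1).
v_3 = A·v_2 = (5, 1).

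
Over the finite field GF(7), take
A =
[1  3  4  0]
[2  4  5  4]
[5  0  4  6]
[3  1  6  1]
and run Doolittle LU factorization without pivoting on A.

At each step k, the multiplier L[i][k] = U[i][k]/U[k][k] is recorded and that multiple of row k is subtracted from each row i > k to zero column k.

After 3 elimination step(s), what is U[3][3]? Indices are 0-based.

[col 0] pivot 1
  R1 -= 2*R0 → (0, 5, 4, 4)  (L[1][0] := 2)
  R2 -= 5*R0 → (0, 6, 5, 6)  (L[2][0] := 5)
  R3 -= 3*R0 → (0, 6, 1, 1)  (L[3][0] := 3)
[col 1] pivot 5
  R2 -= 4*R1 → (0, 0, 3, 4)  (L[2][1] := 4)
  R3 -= 4*R1 → (0, 0, 6, 6)  (L[3][1] := 4)
[col 2] pivot 3
  R3 -= 2*R2 → (0, 0, 0, 5)  (L[3][2] := 2)

U[3][3] = 5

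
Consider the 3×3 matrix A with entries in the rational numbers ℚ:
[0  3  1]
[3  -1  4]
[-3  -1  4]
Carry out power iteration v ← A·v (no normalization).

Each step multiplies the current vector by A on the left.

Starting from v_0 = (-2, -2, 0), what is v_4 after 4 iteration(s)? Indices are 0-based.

v_0 = (-2, -2, 0).
v_1 = A·v_0 = (-6, -4, 8).
v_2 = A·v_1 = (-4, 18, 54).
v_3 = A·v_2 = (108, 186, 210).
v_4 = A·v_3 = (768, 978, 330).

v_4 = (768, 978, 330)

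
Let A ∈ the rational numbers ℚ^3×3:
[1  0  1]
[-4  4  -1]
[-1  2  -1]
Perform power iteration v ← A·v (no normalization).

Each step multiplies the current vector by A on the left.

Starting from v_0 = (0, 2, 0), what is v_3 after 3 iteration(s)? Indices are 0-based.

v_0 = (0, 2, 0).
v_1 = A·v_0 = (0, 8, 4).
v_2 = A·v_1 = (4, 28, 12).
v_3 = A·v_2 = (16, 84, 40).

v_3 = (16, 84, 40)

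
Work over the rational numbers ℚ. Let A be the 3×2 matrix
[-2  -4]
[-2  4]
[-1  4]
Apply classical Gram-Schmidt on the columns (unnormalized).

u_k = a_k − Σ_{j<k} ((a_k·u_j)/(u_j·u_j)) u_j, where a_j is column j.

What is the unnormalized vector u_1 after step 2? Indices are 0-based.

u_1 = (-44/9, 28/9, 32/9)

Step 1: u_0 = a_0 = (-2, -2, -1).
Step 2: u_1 = a_1 − (-4/9)·u_0 = (-44/9, 28/9, 32/9).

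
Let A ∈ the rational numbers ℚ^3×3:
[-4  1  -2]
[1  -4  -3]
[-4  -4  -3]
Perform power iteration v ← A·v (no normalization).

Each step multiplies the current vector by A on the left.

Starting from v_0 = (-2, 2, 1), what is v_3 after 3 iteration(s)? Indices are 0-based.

v_0 = (-2, 2, 1).
v_1 = A·v_0 = (8, -13, -3).
v_2 = A·v_1 = (-39, 69, 29).
v_3 = A·v_2 = (167, -402, -207).

v_3 = (167, -402, -207)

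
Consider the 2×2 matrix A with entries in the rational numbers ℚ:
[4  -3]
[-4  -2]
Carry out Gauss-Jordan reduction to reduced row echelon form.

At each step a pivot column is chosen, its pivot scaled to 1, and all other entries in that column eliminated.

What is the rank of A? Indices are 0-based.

step 1: normalize row 0 (÷4) = (1, -3/4)
  row 1: subtract -4×row0 = (0, -5)
step 2: normalize row 1 (÷-5) = (0, 1)
  row 0: subtract -3/4×row1 = (1, 0)

rank = 2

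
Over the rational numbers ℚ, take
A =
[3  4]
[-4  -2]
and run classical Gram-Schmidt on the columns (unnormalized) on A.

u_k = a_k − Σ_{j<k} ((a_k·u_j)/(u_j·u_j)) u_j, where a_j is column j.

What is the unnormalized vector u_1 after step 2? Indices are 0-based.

u_1 = (8/5, 6/5)

Step 1: u_0 = a_0 = (3, -4).
Step 2: u_1 = a_1 − (4/5)·u_0 = (8/5, 6/5).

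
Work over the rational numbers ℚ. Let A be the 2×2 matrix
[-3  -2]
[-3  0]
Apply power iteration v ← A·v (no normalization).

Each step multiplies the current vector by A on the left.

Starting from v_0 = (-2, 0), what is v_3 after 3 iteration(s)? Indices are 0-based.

v_3 = (126, 90)

v_0 = (-2, 0).
v_1 = A·v_0 = (6, 6).
v_2 = A·v_1 = (-30, -18).
v_3 = A·v_2 = (126, 90).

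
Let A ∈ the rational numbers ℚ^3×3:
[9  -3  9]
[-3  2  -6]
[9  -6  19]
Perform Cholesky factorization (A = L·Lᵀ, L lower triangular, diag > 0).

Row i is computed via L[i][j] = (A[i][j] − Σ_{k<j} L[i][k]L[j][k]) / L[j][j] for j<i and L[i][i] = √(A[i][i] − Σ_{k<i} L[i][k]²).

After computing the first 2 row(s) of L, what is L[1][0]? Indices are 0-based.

L[1][0] = -1

Step 1: L[0][0] = √(9) = 3.
  L[1][0] = (-3) / L[0][0] = -1.
Step 2: L[1][1] = √(1) = 1.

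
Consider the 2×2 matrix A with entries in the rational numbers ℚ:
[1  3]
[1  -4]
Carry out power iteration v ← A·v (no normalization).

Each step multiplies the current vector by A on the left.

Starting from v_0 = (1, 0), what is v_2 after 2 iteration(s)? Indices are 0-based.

v_0 = (1, 0).
v_1 = A·v_0 = (1, 1).
v_2 = A·v_1 = (4, -3).

v_2 = (4, -3)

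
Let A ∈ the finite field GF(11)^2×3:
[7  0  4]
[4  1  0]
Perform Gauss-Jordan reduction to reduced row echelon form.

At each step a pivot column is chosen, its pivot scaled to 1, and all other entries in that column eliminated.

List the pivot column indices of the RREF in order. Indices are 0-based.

pivot columns: 0, 1

pivot(0,0)=7: scale R0 → (1, 0, 10)
  clear (1,0): R1 −= (4)R0 → (0, 1, 4)
pivot(1,1)=1: scale R1 → (0, 1, 4)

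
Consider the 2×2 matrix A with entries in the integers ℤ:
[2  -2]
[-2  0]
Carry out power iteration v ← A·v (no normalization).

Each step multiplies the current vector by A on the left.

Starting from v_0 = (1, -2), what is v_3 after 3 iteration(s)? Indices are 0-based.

v_3 = (56, -32)

v_0 = (1, -2).
v_1 = A·v_0 = (6, -2).
v_2 = A·v_1 = (16, -12).
v_3 = A·v_2 = (56, -32).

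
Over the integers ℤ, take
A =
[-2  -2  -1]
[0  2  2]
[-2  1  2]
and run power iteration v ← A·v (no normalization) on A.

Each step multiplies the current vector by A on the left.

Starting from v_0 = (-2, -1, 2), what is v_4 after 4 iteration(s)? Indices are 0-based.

v_0 = (-2, -1, 2).
v_1 = A·v_0 = (4, 2, 7).
v_2 = A·v_1 = (-19, 18, 8).
v_3 = A·v_2 = (-6, 52, 72).
v_4 = A·v_3 = (-164, 248, 208).

v_4 = (-164, 248, 208)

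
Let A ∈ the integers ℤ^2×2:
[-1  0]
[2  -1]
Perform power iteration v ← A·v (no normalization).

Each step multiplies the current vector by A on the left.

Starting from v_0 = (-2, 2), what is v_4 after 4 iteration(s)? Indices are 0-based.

v_4 = (-2, 18)

v_0 = (-2, 2).
v_1 = A·v_0 = (2, -6).
v_2 = A·v_1 = (-2, 10).
v_3 = A·v_2 = (2, -14).
v_4 = A·v_3 = (-2, 18).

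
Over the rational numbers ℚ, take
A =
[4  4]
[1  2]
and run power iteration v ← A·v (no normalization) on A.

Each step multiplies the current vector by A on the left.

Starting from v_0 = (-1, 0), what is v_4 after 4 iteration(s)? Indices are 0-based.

v_0 = (-1, 0).
v_1 = A·v_0 = (-4, -1).
v_2 = A·v_1 = (-20, -6).
v_3 = A·v_2 = (-104, -32).
v_4 = A·v_3 = (-544, -168).

v_4 = (-544, -168)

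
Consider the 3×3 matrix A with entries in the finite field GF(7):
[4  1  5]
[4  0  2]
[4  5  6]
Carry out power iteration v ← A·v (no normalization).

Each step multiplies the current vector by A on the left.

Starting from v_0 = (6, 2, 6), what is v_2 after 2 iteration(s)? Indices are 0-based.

v_2 = (1, 0, 5)

v_0 = (6, 2, 6).
v_1 = A·v_0 = (0, 1, 0).
v_2 = A·v_1 = (1, 0, 5).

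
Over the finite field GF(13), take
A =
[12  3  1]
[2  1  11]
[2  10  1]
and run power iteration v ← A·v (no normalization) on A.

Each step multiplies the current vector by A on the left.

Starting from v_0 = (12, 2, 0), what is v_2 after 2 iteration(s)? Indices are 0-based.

v_2 = (11, 4, 6)

v_0 = (12, 2, 0).
v_1 = A·v_0 = (7, 0, 5).
v_2 = A·v_1 = (11, 4, 6).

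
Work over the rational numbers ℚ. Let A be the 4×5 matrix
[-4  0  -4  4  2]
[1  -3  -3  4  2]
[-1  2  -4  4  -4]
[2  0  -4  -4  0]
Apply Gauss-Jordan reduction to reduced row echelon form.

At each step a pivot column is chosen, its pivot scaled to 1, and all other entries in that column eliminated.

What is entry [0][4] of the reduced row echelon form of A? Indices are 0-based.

step 1: normalize row 0 (÷-4) = (1, 0, 1, -1, -1/2)
  row 1: subtract 1×row0 = (0, -3, -4, 5, 5/2)
  row 2: subtract -1×row0 = (0, 2, -3, 3, -9/2)
  row 3: subtract 2×row0 = (0, 0, -6, -2, 1)
step 2: normalize row 1 (÷-3) = (0, 1, 4/3, -5/3, -5/6)
  row 2: subtract 2×row1 = (0, 0, -17/3, 19/3, -17/6)
step 3: normalize row 2 (÷-17/3) = (0, 0, 1, -19/17, 1/2)
  row 0: subtract 1×row2 = (1, 0, 0, 2/17, -1)
  row 1: subtract 4/3×row2 = (0, 1, 0, -3/17, -3/2)
  row 3: subtract -6×row2 = (0, 0, 0, -148/17, 4)
step 4: normalize row 3 (÷-148/17) = (0, 0, 0, 1, -17/37)
  row 0: subtract 2/17×row3 = (1, 0, 0, 0, -35/37)
  row 1: subtract -3/17×row3 = (0, 1, 0, 0, -117/74)
  row 2: subtract -19/17×row3 = (0, 0, 1, 0, -1/74)

M[0][4] = -35/37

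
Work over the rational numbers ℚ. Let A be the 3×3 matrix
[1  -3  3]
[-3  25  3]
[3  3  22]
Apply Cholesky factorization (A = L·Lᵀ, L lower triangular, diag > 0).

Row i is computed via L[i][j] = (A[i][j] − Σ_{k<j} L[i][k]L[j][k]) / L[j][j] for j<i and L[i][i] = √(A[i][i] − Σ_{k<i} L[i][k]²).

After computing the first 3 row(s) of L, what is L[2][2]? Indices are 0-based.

L[2][2] = 2

Step 1: L[0][0] = √(1) = 1.
  L[1][0] = (-3) / L[0][0] = -3.
Step 2: L[1][1] = √(16) = 4.
  L[2][0] = (3) / L[0][0] = 3.
  L[2][1] = (12) / L[1][1] = 3.
Step 3: L[2][2] = √(4) = 2.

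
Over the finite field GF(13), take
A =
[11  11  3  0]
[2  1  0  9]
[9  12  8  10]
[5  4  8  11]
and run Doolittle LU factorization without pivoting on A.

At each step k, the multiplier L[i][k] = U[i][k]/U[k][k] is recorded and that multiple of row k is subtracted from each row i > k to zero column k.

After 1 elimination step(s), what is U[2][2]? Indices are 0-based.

k=0: U[0][0]=11
  eliminate (1,0): mult=12, new row 1: (0, 12, 3, 9); set L[1][0]=12
  eliminate (2,0): mult=2, new row 2: (0, 3, 2, 10); set L[2][0]=2
  eliminate (3,0): mult=4, new row 3: (0, 12, 9, 11); set L[3][0]=4

U[2][2] = 2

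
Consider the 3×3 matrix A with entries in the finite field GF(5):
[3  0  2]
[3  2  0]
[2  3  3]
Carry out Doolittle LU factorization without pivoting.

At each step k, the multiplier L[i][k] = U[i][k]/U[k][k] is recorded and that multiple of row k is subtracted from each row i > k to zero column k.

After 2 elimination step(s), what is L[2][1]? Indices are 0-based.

L[2][1] = 4

[col 0] pivot 3
  R1 -= 1*R0 → (0, 2, 3)  (L[1][0] := 1)
  R2 -= 4*R0 → (0, 3, 0)  (L[2][0] := 4)
[col 1] pivot 2
  R2 -= 4*R1 → (0, 0, 3)  (L[2][1] := 4)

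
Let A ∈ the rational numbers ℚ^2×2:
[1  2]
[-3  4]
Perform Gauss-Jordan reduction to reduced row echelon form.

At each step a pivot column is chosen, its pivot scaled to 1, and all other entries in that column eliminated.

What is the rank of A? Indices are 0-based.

step 1: normalize row 0 (÷1) = (1, 2)
  row 1: subtract -3×row0 = (0, 10)
step 2: normalize row 1 (÷10) = (0, 1)
  row 0: subtract 2×row1 = (1, 0)

rank = 2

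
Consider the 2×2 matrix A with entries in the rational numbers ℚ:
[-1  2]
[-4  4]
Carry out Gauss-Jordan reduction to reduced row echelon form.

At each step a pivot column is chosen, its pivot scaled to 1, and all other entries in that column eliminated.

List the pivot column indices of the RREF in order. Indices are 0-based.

pivot columns: 0, 1

[1] R0 /= -1  ⇒  (1, -2)
     R1 -= -4·R0  ⇒  (0, -4)
[2] R1 /= -4  ⇒  (0, 1)
     R0 -= -2·R1  ⇒  (1, 0)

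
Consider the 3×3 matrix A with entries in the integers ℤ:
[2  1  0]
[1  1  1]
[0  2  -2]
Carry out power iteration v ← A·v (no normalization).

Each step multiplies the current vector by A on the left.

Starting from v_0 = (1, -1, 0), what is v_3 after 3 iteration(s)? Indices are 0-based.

v_3 = (3, 5, -10)

v_0 = (1, -1, 0).
v_1 = A·v_0 = (1, 0, -2).
v_2 = A·v_1 = (2, -1, 4).
v_3 = A·v_2 = (3, 5, -10).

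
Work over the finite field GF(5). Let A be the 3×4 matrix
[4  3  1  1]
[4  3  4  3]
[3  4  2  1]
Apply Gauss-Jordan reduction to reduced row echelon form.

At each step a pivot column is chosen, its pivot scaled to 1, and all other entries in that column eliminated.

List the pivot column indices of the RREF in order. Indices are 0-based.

step 1: normalize row 0 (÷4) = (1, 2, 4, 4)
  row 1: subtract 4×row0 = (0, 0, 3, 2)
  row 2: subtract 3×row0 = (0, 3, 0, 4)
step 2: exchange rows 1,2
step 2: normalize row 1 (÷3) = (0, 1, 0, 3)
  row 0: subtract 2×row1 = (1, 0, 4, 3)
step 3: normalize row 2 (÷3) = (0, 0, 1, 4)
  row 0: subtract 4×row2 = (1, 0, 0, 2)

pivot columns: 0, 1, 2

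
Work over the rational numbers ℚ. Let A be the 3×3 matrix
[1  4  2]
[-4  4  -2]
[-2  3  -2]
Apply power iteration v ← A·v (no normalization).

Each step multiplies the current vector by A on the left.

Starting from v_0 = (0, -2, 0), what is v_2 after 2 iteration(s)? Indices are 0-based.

v_2 = (-52, 12, 4)

v_0 = (0, -2, 0).
v_1 = A·v_0 = (-8, -8, -6).
v_2 = A·v_1 = (-52, 12, 4).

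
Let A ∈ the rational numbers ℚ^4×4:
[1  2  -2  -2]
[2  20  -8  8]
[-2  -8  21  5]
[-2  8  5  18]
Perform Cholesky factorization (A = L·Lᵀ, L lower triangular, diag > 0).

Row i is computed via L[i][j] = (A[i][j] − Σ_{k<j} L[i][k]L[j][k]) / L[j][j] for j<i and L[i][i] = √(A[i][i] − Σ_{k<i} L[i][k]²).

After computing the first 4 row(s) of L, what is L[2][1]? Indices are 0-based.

Step 1: L[0][0] = √(1) = 1.
  L[1][0] = (2) / L[0][0] = 2.
Step 2: L[1][1] = √(16) = 4.
  L[2][0] = (-2) / L[0][0] = -2.
  L[2][1] = (-4) / L[1][1] = -1.
Step 3: L[2][2] = √(16) = 4.
  L[3][0] = (-2) / L[0][0] = -2.
  L[3][1] = (12) / L[1][1] = 3.
  L[3][2] = (4) / L[2][2] = 1.
Step 4: L[3][3] = √(4) = 2.

L[2][1] = -1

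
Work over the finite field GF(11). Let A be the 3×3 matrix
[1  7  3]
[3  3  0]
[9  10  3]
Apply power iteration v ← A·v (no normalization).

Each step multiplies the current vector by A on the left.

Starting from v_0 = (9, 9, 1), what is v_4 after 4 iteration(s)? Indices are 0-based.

v_4 = (7, 3, 1)

v_0 = (9, 9, 1).
v_1 = A·v_0 = (9, 10, 9).
v_2 = A·v_1 = (7, 2, 10).
v_3 = A·v_2 = (7, 5, 3).
v_4 = A·v_3 = (7, 3, 1).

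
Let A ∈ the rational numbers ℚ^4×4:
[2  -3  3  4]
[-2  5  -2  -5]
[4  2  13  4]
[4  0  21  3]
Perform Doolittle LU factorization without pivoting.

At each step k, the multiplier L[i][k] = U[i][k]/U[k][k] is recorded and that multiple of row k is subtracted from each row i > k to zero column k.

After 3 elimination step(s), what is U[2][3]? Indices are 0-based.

U[2][3] = 0

[col 0] pivot 2
  R1 -= -1*R0 → (0, 2, 1, -1)  (L[1][0] := -1)
  R2 -= 2*R0 → (0, 8, 7, -4)  (L[2][0] := 2)
  R3 -= 2*R0 → (0, 6, 15, -5)  (L[3][0] := 2)
[col 1] pivot 2
  R2 -= 4*R1 → (0, 0, 3, 0)  (L[2][1] := 4)
  R3 -= 3*R1 → (0, 0, 12, -2)  (L[3][1] := 3)
[col 2] pivot 3
  R3 -= 4*R2 → (0, 0, 0, -2)  (L[3][2] := 4)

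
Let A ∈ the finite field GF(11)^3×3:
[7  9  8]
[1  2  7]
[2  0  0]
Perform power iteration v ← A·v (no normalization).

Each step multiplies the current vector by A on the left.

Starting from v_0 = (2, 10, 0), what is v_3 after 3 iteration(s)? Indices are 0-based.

v_3 = (10, 5, 2)

v_0 = (2, 10, 0).
v_1 = A·v_0 = (5, 0, 4).
v_2 = A·v_1 = (1, 0, 10).
v_3 = A·v_2 = (10, 5, 2).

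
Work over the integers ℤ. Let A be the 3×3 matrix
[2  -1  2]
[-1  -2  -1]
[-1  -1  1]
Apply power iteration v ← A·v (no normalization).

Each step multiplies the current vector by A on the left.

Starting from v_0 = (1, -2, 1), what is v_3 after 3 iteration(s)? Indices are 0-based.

v_0 = (1, -2, 1).
v_1 = A·v_0 = (6, 2, 2).
v_2 = A·v_1 = (14, -12, -6).
v_3 = A·v_2 = (28, 16, -8).

v_3 = (28, 16, -8)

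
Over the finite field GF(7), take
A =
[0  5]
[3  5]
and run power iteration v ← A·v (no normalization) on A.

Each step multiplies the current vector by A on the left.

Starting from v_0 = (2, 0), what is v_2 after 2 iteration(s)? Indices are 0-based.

v_2 = (2, 2)

v_0 = (2, 0).
v_1 = A·v_0 = (0, 6).
v_2 = A·v_1 = (2, 2).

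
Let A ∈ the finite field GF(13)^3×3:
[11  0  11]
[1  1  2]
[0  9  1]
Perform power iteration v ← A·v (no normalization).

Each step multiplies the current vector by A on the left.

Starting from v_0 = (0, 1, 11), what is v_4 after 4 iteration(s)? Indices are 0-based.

v_4 = (5, 7, 4)

v_0 = (0, 1, 11).
v_1 = A·v_0 = (4, 10, 7).
v_2 = A·v_1 = (4, 2, 6).
v_3 = A·v_2 = (6, 5, 11).
v_4 = A·v_3 = (5, 7, 4).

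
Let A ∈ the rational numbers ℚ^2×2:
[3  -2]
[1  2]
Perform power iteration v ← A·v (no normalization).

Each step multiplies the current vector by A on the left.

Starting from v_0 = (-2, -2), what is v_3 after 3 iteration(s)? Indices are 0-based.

v_3 = (46, -22)

v_0 = (-2, -2).
v_1 = A·v_0 = (-2, -6).
v_2 = A·v_1 = (6, -14).
v_3 = A·v_2 = (46, -22).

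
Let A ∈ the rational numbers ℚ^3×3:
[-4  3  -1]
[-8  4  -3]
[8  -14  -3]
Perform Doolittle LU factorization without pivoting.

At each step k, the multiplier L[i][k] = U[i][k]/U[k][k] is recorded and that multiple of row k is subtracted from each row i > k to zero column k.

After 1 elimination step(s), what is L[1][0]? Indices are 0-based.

k=0: U[0][0]=-4
  eliminate (1,0): mult=2, new row 1: (0, -2, -1); set L[1][0]=2
  eliminate (2,0): mult=-2, new row 2: (0, -8, -5); set L[2][0]=-2

L[1][0] = 2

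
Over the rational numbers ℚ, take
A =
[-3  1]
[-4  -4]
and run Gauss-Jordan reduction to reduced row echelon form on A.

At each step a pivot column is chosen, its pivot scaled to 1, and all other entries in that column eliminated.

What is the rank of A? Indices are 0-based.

rank = 2

pivot(0,0)=-3: scale R0 → (1, -1/3)
  clear (1,0): R1 −= (-4)R0 → (0, -16/3)
pivot(1,1)=-16/3: scale R1 → (0, 1)
  clear (0,1): R0 −= (-1/3)R1 → (1, 0)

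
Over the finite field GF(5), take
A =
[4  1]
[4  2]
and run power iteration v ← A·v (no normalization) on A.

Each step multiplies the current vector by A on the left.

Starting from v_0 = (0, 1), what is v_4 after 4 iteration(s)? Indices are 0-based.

v_0 = (0, 1).
v_1 = A·v_0 = (1, 2).
v_2 = A·v_1 = (1, 3).
v_3 = A·v_2 = (2, 0).
v_4 = A·v_3 = (3, 3).

v_4 = (3, 3)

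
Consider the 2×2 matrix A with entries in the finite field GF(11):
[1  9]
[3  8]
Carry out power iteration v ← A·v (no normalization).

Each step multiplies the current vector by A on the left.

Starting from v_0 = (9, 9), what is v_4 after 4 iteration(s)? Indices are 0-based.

v_4 = (3, 6)

v_0 = (9, 9).
v_1 = A·v_0 = (2, 0).
v_2 = A·v_1 = (2, 6).
v_3 = A·v_2 = (1, 10).
v_4 = A·v_3 = (3, 6).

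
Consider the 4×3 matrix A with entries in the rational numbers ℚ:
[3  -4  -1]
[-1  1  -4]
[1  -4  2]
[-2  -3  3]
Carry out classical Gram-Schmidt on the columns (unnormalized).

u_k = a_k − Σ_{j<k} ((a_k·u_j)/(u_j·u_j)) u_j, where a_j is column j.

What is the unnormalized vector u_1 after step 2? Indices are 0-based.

u_1 = (-9/5, 4/15, -49/15, -67/15)

Step 1: u_0 = a_0 = (3, -1, 1, -2).
Step 2: u_1 = a_1 − (-11/15)·u_0 = (-9/5, 4/15, -49/15, -67/15).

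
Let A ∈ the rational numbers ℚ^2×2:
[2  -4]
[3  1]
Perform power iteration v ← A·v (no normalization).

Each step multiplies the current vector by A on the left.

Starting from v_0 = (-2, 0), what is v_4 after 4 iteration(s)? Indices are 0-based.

v_0 = (-2, 0).
v_1 = A·v_0 = (-4, -6).
v_2 = A·v_1 = (16, -18).
v_3 = A·v_2 = (104, 30).
v_4 = A·v_3 = (88, 342).

v_4 = (88, 342)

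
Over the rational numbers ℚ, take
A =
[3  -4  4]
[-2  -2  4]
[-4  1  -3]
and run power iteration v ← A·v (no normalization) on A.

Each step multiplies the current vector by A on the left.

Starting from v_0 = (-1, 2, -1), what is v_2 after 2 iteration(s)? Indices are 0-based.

v_0 = (-1, 2, -1).
v_1 = A·v_0 = (-15, -6, 9).
v_2 = A·v_1 = (15, 78, 27).

v_2 = (15, 78, 27)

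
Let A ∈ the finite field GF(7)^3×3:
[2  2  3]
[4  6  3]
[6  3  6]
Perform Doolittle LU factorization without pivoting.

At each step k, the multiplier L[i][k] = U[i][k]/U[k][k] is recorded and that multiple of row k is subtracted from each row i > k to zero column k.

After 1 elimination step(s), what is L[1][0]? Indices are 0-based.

L[1][0] = 2

Step 1: pivot at (0,0) is 2.
  row1 ← row1 − (2)·row0  ⇒  L[1][0]=2, U row1=(0, 2, 4)
  row2 ← row2 − (3)·row0  ⇒  L[2][0]=3, U row2=(0, 4, 4)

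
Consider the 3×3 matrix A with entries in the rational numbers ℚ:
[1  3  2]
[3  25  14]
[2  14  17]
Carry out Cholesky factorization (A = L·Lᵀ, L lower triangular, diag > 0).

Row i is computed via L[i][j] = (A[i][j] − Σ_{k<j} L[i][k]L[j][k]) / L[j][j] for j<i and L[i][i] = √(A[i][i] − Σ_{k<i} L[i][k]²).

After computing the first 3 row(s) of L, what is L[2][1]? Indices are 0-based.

L[2][1] = 2

Step 1: L[0][0] = √(1) = 1.
  L[1][0] = (3) / L[0][0] = 3.
Step 2: L[1][1] = √(16) = 4.
  L[2][0] = (2) / L[0][0] = 2.
  L[2][1] = (8) / L[1][1] = 2.
Step 3: L[2][2] = √(9) = 3.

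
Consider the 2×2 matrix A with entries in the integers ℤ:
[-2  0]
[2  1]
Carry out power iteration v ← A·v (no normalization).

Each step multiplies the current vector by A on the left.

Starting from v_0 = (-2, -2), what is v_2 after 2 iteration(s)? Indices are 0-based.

v_0 = (-2, -2).
v_1 = A·v_0 = (4, -6).
v_2 = A·v_1 = (-8, 2).

v_2 = (-8, 2)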